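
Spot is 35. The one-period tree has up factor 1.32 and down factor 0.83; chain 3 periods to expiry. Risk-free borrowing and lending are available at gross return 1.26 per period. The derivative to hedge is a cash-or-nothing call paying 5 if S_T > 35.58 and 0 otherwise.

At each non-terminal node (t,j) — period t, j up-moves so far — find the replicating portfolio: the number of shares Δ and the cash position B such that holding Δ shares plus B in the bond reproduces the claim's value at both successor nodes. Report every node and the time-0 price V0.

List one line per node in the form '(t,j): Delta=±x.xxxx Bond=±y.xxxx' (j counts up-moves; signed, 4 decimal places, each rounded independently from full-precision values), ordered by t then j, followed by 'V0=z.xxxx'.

(0,0): Delta=0.0395 Bond=1.0150
(1,0): Delta=0.2446 Bond=-4.6815
(1,1): Delta=0.0215 Bond=2.1105
(2,0): Delta=0.0000 Bond=0.0000
(2,1): Delta=0.2661 Bond=-6.7217
(2,2): Delta=0.0000 Bond=3.9683
V0=2.3963

Since d<R<u, set p* = (R−d)/(u−d) = 0.8776; price each node as the discounted p*-expectation of its children.
Terminal payoffs: V(3,0)=0.0000, V(3,1)=0.0000, V(3,2)=5.0000, V(3,3)=5.0000
  t=2,j=0: stock 24.1115 → up 31.8272 (V=0.0000), down 20.0125 (V=0.0000). Price 0.0000; hedge Δ=0.0000, bond B=0.0000.
  t=2,j=1: stock 38.3460 → up 50.6167 (V=5.0000), down 31.8272 (V=0.0000). Price 3.4823; hedge Δ=0.2661, bond B=-6.7217.
  t=2,j=2: stock 60.9840 → up 80.4989 (V=5.0000), down 50.6167 (V=5.0000). Price 3.9683; hedge Δ=0.0000, bond B=3.9683.
  t=1,j=0: stock 29.0500 → up 38.3460 (V=3.4823), down 24.1115 (V=0.0000). Price 2.4253; hedge Δ=0.2446, bond B=-4.6815.
  t=1,j=1: stock 46.2000 → up 60.9840 (V=3.9683), down 38.3460 (V=3.4823). Price 3.1022; hedge Δ=0.0215, bond B=2.1105.
  t=0,j=0: stock 35.0000 → up 46.2000 (V=3.1022), down 29.0500 (V=2.4253). Price 2.3963; hedge Δ=0.0395, bond B=1.0150.
Self-financing check: at every node Δ·S+B equals the discounted successor values.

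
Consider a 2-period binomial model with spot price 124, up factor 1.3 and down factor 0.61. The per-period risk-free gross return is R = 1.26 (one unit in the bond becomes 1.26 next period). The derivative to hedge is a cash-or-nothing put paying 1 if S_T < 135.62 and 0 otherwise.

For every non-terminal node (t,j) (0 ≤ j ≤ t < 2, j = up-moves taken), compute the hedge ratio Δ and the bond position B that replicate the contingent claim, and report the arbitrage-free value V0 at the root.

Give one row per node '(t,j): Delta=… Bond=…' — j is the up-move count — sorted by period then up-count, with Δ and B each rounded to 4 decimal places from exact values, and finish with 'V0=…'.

Since d<R<u, set p* = (R−d)/(u−d) = 0.9420; price each node as the discounted p*-expectation of its children.
Payoff layer (t=2): V(2,0)=1.0000, V(2,1)=1.0000, V(2,2)=0.0000
Node (1,0) S=75.6400: V=(p*·1.0000+(1−p*)·1.0000)/1.26=0.7937; Δ=(1.0000−1.0000)/(98.3320−46.1404)=0.0000; B=V−Δ·S=0.7937
Node (1,1) S=161.2000: V=(p*·0.0000+(1−p*)·1.0000)/1.26=0.0460; Δ=(0.0000−1.0000)/(209.5600−98.3320)=-0.0090; B=V−Δ·S=1.4953
Node (0,0) S=124.0000: V=(p*·0.0460+(1−p*)·0.7937)/1.26=0.0709; Δ=(0.0460−0.7937)/(161.2000−75.6400)=-0.0087; B=V−Δ·S=1.1545
The time-0 hedge costs 0.0709, which is the no-arbitrage price.

(0,0): Delta=-0.0087 Bond=1.1545
(1,0): Delta=0.0000 Bond=0.7937
(1,1): Delta=-0.0090 Bond=1.4953
V0=0.0709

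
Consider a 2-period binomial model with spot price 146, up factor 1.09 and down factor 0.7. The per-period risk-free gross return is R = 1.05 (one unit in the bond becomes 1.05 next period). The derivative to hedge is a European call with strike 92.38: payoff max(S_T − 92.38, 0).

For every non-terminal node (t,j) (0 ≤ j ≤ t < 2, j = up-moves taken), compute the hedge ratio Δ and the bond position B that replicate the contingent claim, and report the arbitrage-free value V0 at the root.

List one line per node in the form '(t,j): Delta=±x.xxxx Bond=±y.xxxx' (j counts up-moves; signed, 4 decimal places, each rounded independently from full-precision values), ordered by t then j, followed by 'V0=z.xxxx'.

(0,0): Delta=0.9642 Bond=-78.3729
(1,0): Delta=0.4771 Bond=-32.5094
(1,1): Delta=1.0000 Bond=-87.9810
V0=62.4075

Risk-neutral probability p* = (R−d)/(u−d) = (1.05−0.7)/(1.09−0.7) = 0.8974.
At expiry t=2: V(2,0)=0.0000, V(2,1)=19.0180, V(2,2)=81.0826
(1,0): S=102.2000. Δ = (V_up−V_dn)/(S_up−S_dn) = (19.0180−0.0000)/(111.3980−71.5400) = 0.4771. V = [p*·19.0180 + (1−p*)·0.0000]/1.05 = 16.2547. B = V − Δ·S = -32.5094.
(1,1): S=159.1400. Δ = (V_up−V_dn)/(S_up−S_dn) = (81.0826−19.0180)/(173.4626−111.3980) = 1.0000. V = [p*·81.0826 + (1−p*)·19.0180]/1.05 = 71.1590. B = V − Δ·S = -87.9810.
(0,0): S=146.0000. Δ = (V_up−V_dn)/(S_up−S_dn) = (71.1590−16.2547)/(159.1400−102.2000) = 0.9642. V = [p*·71.1590 + (1−p*)·16.2547]/1.05 = 62.4075. B = V − Δ·S = -78.3729.
Check: Δ(0,0)·S0 + B(0,0) = 62.4075 = V0.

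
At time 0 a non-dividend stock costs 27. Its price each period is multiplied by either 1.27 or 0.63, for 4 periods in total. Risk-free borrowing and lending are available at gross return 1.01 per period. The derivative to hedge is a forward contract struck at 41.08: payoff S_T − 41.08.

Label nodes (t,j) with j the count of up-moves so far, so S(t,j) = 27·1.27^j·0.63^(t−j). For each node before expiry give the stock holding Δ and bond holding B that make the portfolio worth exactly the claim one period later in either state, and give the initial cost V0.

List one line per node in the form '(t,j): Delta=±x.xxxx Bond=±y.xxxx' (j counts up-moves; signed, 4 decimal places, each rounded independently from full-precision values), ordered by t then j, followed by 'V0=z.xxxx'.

(0,0): Delta=1.0000 Bond=-39.4771
(1,0): Delta=1.0000 Bond=-39.8718
(1,1): Delta=1.0000 Bond=-39.8718
(2,0): Delta=1.0000 Bond=-40.2706
(2,1): Delta=1.0000 Bond=-40.2706
(2,2): Delta=1.0000 Bond=-40.2706
(3,0): Delta=1.0000 Bond=-40.6733
(3,1): Delta=1.0000 Bond=-40.6733
(3,2): Delta=1.0000 Bond=-40.6733
(3,3): Delta=1.0000 Bond=-40.6733
V0=-12.4771

Since d<R<u, set p* = (R−d)/(u−d) = 0.5938; price each node as the discounted p*-expectation of its children.
Payoff layer (t=4): V(4,0)=-36.8267, V(4,1)=-32.5059, V(4,2)=-23.7957, V(4,3)=-6.2370, V(4,4)=29.1591
Node (3,0) S=6.7513: V=(p*·-32.5059+(1−p*)·-36.8267)/1.01=-33.9220; Δ=(-32.5059−-36.8267)/(8.5741−4.2533)=1.0000; B=V−Δ·S=-40.6733
Node (3,1) S=13.6097: V=(p*·-23.7957+(1−p*)·-32.5059)/1.01=-27.0636; Δ=(-23.7957−-32.5059)/(17.2843−8.5741)=1.0000; B=V−Δ·S=-40.6733
Node (3,2) S=27.4354: V=(p*·-6.2370+(1−p*)·-23.7957)/1.01=-13.2378; Δ=(-6.2370−-23.7957)/(34.8430−17.2843)=1.0000; B=V−Δ·S=-40.6733
Node (3,3) S=55.3063: V=(p*·29.1591+(1−p*)·-6.2370)/1.01=14.6331; Δ=(29.1591−-6.2370)/(70.2391−34.8430)=1.0000; B=V−Δ·S=-40.6733
Node (2,0) S=10.7163: V=(p*·-27.0636+(1−p*)·-33.9220)/1.01=-29.5543; Δ=(-27.0636−-33.9220)/(13.6097−6.7513)=1.0000; B=V−Δ·S=-40.2706
Node (2,1) S=21.6027: V=(p*·-13.2378+(1−p*)·-27.0636)/1.01=-18.6679; Δ=(-13.2378−-27.0636)/(27.4354−13.6097)=1.0000; B=V−Δ·S=-40.2706
Node (2,2) S=43.5483: V=(p*·14.6331+(1−p*)·-13.2378)/1.01=3.2777; Δ=(14.6331−-13.2378)/(55.3063−27.4354)=1.0000; B=V−Δ·S=-40.2706
Node (1,0) S=17.0100: V=(p*·-18.6679+(1−p*)·-29.5543)/1.01=-22.8618; Δ=(-18.6679−-29.5543)/(21.6027−10.7163)=1.0000; B=V−Δ·S=-39.8718
Node (1,1) S=34.2900: V=(p*·3.2777+(1−p*)·-18.6679)/1.01=-5.5818; Δ=(3.2777−-18.6679)/(43.5483−21.6027)=1.0000; B=V−Δ·S=-39.8718
Node (0,0) S=27.0000: V=(p*·-5.5818+(1−p*)·-22.8618)/1.01=-12.4771; Δ=(-5.5818−-22.8618)/(34.2900−17.0100)=1.0000; B=V−Δ·S=-39.4771
The time-0 hedge costs -12.4771, which is the no-arbitrage price.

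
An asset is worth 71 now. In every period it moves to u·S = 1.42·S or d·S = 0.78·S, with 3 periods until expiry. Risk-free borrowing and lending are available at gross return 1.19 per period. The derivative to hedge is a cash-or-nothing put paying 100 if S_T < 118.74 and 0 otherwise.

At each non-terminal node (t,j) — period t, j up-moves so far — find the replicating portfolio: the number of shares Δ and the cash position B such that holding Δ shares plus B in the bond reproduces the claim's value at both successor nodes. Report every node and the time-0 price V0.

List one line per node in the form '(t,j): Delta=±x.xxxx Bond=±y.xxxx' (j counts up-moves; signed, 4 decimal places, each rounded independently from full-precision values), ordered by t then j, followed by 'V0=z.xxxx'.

The replicating-portfolio and risk-neutral prices coincide; use p* = (1.19−0.78)/(1.42−0.78) = 0.6406 for the latter.
Payoff layer (t=3): V(3,0)=100.0000, V(3,1)=100.0000, V(3,2)=100.0000, V(3,3)=0.0000
  t=2,j=0: stock 43.1964 → up 61.3389 (V=100.0000), down 33.6932 (V=100.0000). Price 84.0336; hedge Δ=0.0000, bond B=84.0336.
  t=2,j=1: stock 78.6396 → up 111.6682 (V=100.0000), down 61.3389 (V=100.0000). Price 84.0336; hedge Δ=0.0000, bond B=84.0336.
  t=2,j=2: stock 143.1644 → up 203.2934 (V=0.0000), down 111.6682 (V=100.0000). Price 30.1996; hedge Δ=-1.0914, bond B=186.4496.
  t=1,j=0: stock 55.3800 → up 78.6396 (V=84.0336), down 43.1964 (V=84.0336). Price 70.6165; hedge Δ=0.0000, bond B=70.6165.
  t=1,j=1: stock 100.8200 → up 143.1644 (V=30.1996), down 78.6396 (V=84.0336). Price 41.6355; hedge Δ=-0.8343, bond B=125.7511.
  t=0,j=0: stock 71.0000 → up 100.8200 (V=41.6355), down 55.3800 (V=70.6165). Price 43.7399; hedge Δ=-0.6378, bond B=89.0228.
The time-0 hedge costs 43.7399, which is the no-arbitrage price.

(0,0): Delta=-0.6378 Bond=89.0228
(1,0): Delta=0.0000 Bond=70.6165
(1,1): Delta=-0.8343 Bond=125.7511
(2,0): Delta=0.0000 Bond=84.0336
(2,1): Delta=0.0000 Bond=84.0336
(2,2): Delta=-1.0914 Bond=186.4496
V0=43.7399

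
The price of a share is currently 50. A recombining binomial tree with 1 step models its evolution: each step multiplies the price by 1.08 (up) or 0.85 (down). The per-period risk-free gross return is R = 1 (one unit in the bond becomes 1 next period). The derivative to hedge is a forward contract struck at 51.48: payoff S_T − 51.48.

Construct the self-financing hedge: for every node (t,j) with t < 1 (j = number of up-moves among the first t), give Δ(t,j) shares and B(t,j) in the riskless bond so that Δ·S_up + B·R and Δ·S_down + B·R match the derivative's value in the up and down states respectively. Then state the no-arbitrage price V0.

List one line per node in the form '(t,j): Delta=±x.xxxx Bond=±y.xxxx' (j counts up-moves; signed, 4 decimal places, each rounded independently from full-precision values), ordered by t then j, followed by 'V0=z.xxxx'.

(0,0): Delta=1.0000 Bond=-51.4800
V0=-1.4800

Risk-neutral probability p* = (R−d)/(u−d) = (1−0.85)/(1.08−0.85) = 0.6522.
Terminal values V(1,·): V(1,0)=-8.9800, V(1,1)=2.5200
  t=0,j=0: stock 50.0000 → up 54.0000 (V=2.5200), down 42.5000 (V=-8.9800). Price -1.4800; hedge Δ=1.0000, bond B=-51.4800.
Self-financing check: at every node Δ·S+B equals the discounted successor values.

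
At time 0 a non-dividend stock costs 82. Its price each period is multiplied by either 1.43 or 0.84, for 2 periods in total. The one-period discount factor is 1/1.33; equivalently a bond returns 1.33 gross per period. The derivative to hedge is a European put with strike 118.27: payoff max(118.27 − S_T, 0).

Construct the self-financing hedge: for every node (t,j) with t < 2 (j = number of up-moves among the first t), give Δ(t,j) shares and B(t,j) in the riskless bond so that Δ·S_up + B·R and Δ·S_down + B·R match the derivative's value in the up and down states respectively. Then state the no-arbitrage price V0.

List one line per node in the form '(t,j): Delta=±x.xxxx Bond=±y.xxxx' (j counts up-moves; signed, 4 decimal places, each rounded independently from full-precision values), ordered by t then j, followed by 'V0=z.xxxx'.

(0,0): Delta=-0.3622 Bond=33.8315
(1,0): Delta=-1.0000 Bond=88.9248
(1,1): Delta=-0.2858 Bond=36.0308
V0=4.1278

Since d<R<u, set p* = (R−d)/(u−d) = 0.8305; price each node as the discounted p*-expectation of its children.
At expiry t=2: V(2,0)=60.4108, V(2,1)=19.7716, V(2,2)=0.0000
  t=1,j=0: stock 68.8800 → up 98.4984 (V=19.7716), down 57.8592 (V=60.4108). Price 20.0448; hedge Δ=-1.0000, bond B=88.9248.
  t=1,j=1: stock 117.2600 → up 167.6818 (V=0.0000), down 98.4984 (V=19.7716). Price 2.5196; hedge Δ=-0.2858, bond B=36.0308.
  t=0,j=0: stock 82.0000 → up 117.2600 (V=2.5196), down 68.8800 (V=20.0448). Price 4.1278; hedge Δ=-0.3622, bond B=33.8315.
Each (Δ,B) replicates both successor values, so the strategy is self-financing and V0 is arbitrage-free.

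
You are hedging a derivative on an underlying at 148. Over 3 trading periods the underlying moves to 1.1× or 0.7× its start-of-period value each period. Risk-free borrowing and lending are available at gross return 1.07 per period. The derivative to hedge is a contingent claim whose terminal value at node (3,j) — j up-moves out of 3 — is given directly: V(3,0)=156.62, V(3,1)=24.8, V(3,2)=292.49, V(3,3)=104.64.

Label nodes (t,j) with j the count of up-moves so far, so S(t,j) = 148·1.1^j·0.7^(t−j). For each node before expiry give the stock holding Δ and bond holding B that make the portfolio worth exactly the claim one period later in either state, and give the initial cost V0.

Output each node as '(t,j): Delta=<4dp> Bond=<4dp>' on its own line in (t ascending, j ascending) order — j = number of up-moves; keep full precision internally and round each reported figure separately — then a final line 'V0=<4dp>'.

Risk-neutral probability p* = (R−d)/(u−d) = (1.07−0.7)/(1.1−0.7) = 0.9250.
Payoff layer (t=3): V(3,0)=156.6200, V(3,1)=24.8000, V(3,2)=292.4900, V(3,3)=104.6400
Node (2,0) S=72.5200: V=(p*·24.8000+(1−p*)·156.6200)/1.07=32.4173; Δ=(24.8000−156.6200)/(79.7720−50.7640)=-4.5443; B=V−Δ·S=361.9673
Node (2,1) S=113.9600: V=(p*·292.4900+(1−p*)·24.8000)/1.07=254.5918; Δ=(292.4900−24.8000)/(125.3560−79.7720)=5.8725; B=V−Δ·S=-414.6332
Node (2,2) S=179.0800: V=(p*·104.6400+(1−p*)·292.4900)/1.07=110.9614; Δ=(104.6400−292.4900)/(196.9880−125.3560)=-2.6224; B=V−Δ·S=580.5864
Node (1,0) S=103.6000: V=(p*·254.5918+(1−p*)·32.4173)/1.07=222.3633; Δ=(254.5918−32.4173)/(113.9600−72.5200)=5.3614; B=V−Δ·S=-333.0730
Node (1,1) S=162.8000: V=(p*·110.9614+(1−p*)·254.5918)/1.07=113.7698; Δ=(110.9614−254.5918)/(179.0800−113.9600)=-2.2056; B=V−Δ·S=472.8458
Node (0,0) S=148.0000: V=(p*·113.7698+(1−p*)·222.3633)/1.07=113.9386; Δ=(113.7698−222.3633)/(162.8000−103.6000)=-1.8343; B=V−Δ·S=385.4223
Each (Δ,B) replicates both successor values, so the strategy is self-financing and V0 is arbitrage-free.

(0,0): Delta=-1.8343 Bond=385.4223
(1,0): Delta=5.3614 Bond=-333.0730
(1,1): Delta=-2.2056 Bond=472.8458
(2,0): Delta=-4.5443 Bond=361.9673
(2,1): Delta=5.8725 Bond=-414.6332
(2,2): Delta=-2.6224 Bond=580.5864
V0=113.9386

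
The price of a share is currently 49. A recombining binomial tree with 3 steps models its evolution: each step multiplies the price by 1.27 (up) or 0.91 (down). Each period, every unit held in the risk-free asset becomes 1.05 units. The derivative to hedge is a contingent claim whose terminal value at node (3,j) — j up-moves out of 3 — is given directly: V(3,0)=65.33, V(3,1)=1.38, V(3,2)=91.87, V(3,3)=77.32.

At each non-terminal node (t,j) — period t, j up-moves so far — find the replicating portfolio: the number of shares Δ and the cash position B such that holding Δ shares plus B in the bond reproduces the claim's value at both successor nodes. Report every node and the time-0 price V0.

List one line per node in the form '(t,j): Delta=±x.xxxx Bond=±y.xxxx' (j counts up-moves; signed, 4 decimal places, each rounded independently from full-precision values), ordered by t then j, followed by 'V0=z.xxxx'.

(0,0): Delta=0.8704 Bond=-3.3185
(1,0): Delta=-0.2308 Bond=45.6178
(1,1): Delta=2.1103 Bond=-80.6450
(2,0): Delta=-4.3778 Bond=216.1728
(2,1): Delta=4.4387 Bond=-216.5320
(2,2): Delta=-0.5114 Bond=122.5230
V0=39.3312

Under the risk-neutral measure, an up-move has probability p* = (R−d)/(u−d) = 0.3889 and values discount at R = 1.05.
Payoff layer (t=3): V(3,0)=65.3300, V(3,1)=1.3800, V(3,2)=91.8700, V(3,3)=77.3200
Node (2,0) S=40.5769: V=(p*·1.3800+(1−p*)·65.3300)/1.05=38.5339; Δ=(1.3800−65.3300)/(51.5327−36.9250)=-4.3778; B=V−Δ·S=216.1728
Node (2,1) S=56.6293: V=(p*·91.8700+(1−p*)·1.3800)/1.05=34.8291; Δ=(91.8700−1.3800)/(71.9192−51.5327)=4.4387; B=V−Δ·S=-216.5320
Node (2,2) S=79.0321: V=(p*·77.3200+(1−p*)·91.8700)/1.05=82.1063; Δ=(77.3200−91.8700)/(100.3708−71.9192)=-0.5114; B=V−Δ·S=122.5230
Node (1,0) S=44.5900: V=(p*·34.8291+(1−p*)·38.5339)/1.05=35.3268; Δ=(34.8291−38.5339)/(56.6293−40.5769)=-0.2308; B=V−Δ·S=45.6178
Node (1,1) S=62.2300: V=(p*·82.1063+(1−p*)·34.8291)/1.05=50.6807; Δ=(82.1063−34.8291)/(79.0321−56.6293)=2.1103; B=V−Δ·S=-80.6450
Node (0,0) S=49.0000: V=(p*·50.6807+(1−p*)·35.3268)/1.05=39.3312; Δ=(50.6807−35.3268)/(62.2300−44.5900)=0.8704; B=V−Δ·S=-3.3185
Each (Δ,B) replicates both successor values, so the strategy is self-financing and V0 is arbitrage-free.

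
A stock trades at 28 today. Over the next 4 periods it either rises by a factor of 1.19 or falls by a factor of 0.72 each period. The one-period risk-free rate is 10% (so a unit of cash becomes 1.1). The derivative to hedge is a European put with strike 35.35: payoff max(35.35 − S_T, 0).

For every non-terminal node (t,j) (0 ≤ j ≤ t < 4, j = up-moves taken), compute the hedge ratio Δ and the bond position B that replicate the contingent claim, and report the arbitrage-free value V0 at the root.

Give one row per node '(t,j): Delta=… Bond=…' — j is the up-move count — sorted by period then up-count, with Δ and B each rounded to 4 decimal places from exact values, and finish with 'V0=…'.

No-arbitrage ⇒ martingale measure with p* = (R−d)/(u−d) = 0.8085.
Terminal values V(4,·): V(4,0)=27.8253, V(4,1)=22.9134, V(4,2)=14.7950, V(4,3)=1.3772, V(4,4)=0.0000
  t=3,j=0: stock 10.4509 → up 12.4366 (V=22.9134), down 7.5247 (V=27.8253). Price 21.6854; hedge Δ=-1.0000, bond B=32.1364.
  t=3,j=1: stock 17.2731 → up 20.5550 (V=14.7950), down 12.4366 (V=22.9134). Price 14.8633; hedge Δ=-1.0000, bond B=32.1364.
  t=3,j=2: stock 28.5486 → up 33.9728 (V=1.3772), down 20.5550 (V=14.7950). Price 3.5878; hedge Δ=-1.0000, bond B=32.1364.
  t=3,j=3: stock 47.1845 → up 56.1495 (V=0.0000), down 33.9728 (V=1.3772). Price 0.2397; hedge Δ=-0.0621, bond B=3.1699.
  t=2,j=0: stock 14.5152 → up 17.2731 (V=14.8633), down 10.4509 (V=21.6854). Price 14.6997; hedge Δ=-1.0000, bond B=29.2149.
  t=2,j=1: stock 23.9904 → up 28.5486 (V=3.5878), down 17.2731 (V=14.8633). Price 5.2245; hedge Δ=-1.0000, bond B=29.2149.
  t=2,j=2: stock 39.6508 → up 47.1845 (V=0.2397), down 28.5486 (V=3.5878). Price 0.8008; hedge Δ=-0.1797, bond B=7.9243.
  t=1,j=0: stock 20.1600 → up 23.9904 (V=5.2245), down 14.5152 (V=14.6997). Price 6.3990; hedge Δ=-1.0000, bond B=26.5590.
  t=1,j=1: stock 33.3200 → up 39.6508 (V=0.8008), down 23.9904 (V=5.2245). Price 1.4981; hedge Δ=-0.2825, bond B=10.9102.
  t=0,j=0: stock 28.0000 → up 33.3200 (V=1.4981), down 20.1600 (V=6.3990). Price 2.2150; hedge Δ=-0.3724, bond B=12.6425.
Check: Δ(0,0)·S0 + B(0,0) = 2.2150 = V0.

(0,0): Delta=-0.3724 Bond=12.6425
(1,0): Delta=-1.0000 Bond=26.5590
(1,1): Delta=-0.2825 Bond=10.9102
(2,0): Delta=-1.0000 Bond=29.2149
(2,1): Delta=-1.0000 Bond=29.2149
(2,2): Delta=-0.1797 Bond=7.9243
(3,0): Delta=-1.0000 Bond=32.1364
(3,1): Delta=-1.0000 Bond=32.1364
(3,2): Delta=-1.0000 Bond=32.1364
(3,3): Delta=-0.0621 Bond=3.1699
V0=2.2150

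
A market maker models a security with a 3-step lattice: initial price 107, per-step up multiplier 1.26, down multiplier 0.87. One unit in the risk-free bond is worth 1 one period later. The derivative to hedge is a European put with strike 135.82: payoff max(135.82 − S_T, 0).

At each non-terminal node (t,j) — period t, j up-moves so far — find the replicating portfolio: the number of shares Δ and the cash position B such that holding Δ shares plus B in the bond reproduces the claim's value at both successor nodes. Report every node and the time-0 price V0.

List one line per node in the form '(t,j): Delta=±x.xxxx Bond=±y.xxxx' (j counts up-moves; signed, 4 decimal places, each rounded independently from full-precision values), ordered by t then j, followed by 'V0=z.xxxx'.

Since d<R<u, set p* = (R−d)/(u−d) = 0.3333; price each node as the discounted p*-expectation of its children.
Terminal payoffs: V(3,0)=65.3602, V(3,1)=33.7747, V(3,2)=0.0000, V(3,3)=0.0000
Node (2,0) S=80.9883: V=(p*·33.7747+(1−p*)·65.3602)/1=54.8317; Δ=(33.7747−65.3602)/(102.0453−70.4598)=-1.0000; B=V−Δ·S=135.8200
Node (2,1) S=117.2934: V=(p*·0.0000+(1−p*)·33.7747)/1=22.5165; Δ=(0.0000−33.7747)/(147.7897−102.0453)=-0.7383; B=V−Δ·S=109.1184
Node (2,2) S=169.8732: V=(p*·0.0000+(1−p*)·0.0000)/1=0.0000; Δ=(0.0000−0.0000)/(214.0402−147.7897)=0.0000; B=V−Δ·S=0.0000
Node (1,0) S=93.0900: V=(p*·22.5165+(1−p*)·54.8317)/1=44.0600; Δ=(22.5165−54.8317)/(117.2934−80.9883)=-0.8901; B=V−Δ·S=126.9195
Node (1,1) S=134.8200: V=(p*·0.0000+(1−p*)·22.5165)/1=15.0110; Δ=(0.0000−22.5165)/(169.8732−117.2934)=-0.4282; B=V−Δ·S=72.7456
Node (0,0) S=107.0000: V=(p*·15.0110+(1−p*)·44.0600)/1=34.3770; Δ=(15.0110−44.0600)/(134.8200−93.0900)=-0.6961; B=V−Δ·S=108.8615
Self-financing check: at every node Δ·S+B equals the discounted successor values.

(0,0): Delta=-0.6961 Bond=108.8615
(1,0): Delta=-0.8901 Bond=126.9195
(1,1): Delta=-0.4282 Bond=72.7456
(2,0): Delta=-1.0000 Bond=135.8200
(2,1): Delta=-0.7383 Bond=109.1184
(2,2): Delta=0.0000 Bond=0.0000
V0=34.3770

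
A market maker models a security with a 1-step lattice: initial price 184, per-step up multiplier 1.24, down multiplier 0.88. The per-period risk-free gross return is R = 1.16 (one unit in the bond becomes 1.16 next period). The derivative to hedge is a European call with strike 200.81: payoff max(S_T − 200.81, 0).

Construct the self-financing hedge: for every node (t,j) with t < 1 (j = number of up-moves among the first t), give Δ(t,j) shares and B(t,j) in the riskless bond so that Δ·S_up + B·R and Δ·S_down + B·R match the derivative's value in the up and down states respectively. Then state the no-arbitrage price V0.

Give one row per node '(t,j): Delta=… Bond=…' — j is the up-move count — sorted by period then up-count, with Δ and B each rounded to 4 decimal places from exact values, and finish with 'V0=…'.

No-arbitrage ⇒ martingale measure with p* = (R−d)/(u−d) = 0.7778.
Payoff layer (t=1): V(1,0)=0.0000, V(1,1)=27.3500
(0,0): S=184.0000. Δ = (V_up−V_dn)/(S_up−S_dn) = (27.3500−0.0000)/(228.1600−161.9200) = 0.4129. V = [p*·27.3500 + (1−p*)·0.0000]/1.16 = 18.3381. B = V − Δ·S = -57.6341.
Check: Δ(0,0)·S0 + B(0,0) = 18.3381 = V0.

(0,0): Delta=0.4129 Bond=-57.6341
V0=18.3381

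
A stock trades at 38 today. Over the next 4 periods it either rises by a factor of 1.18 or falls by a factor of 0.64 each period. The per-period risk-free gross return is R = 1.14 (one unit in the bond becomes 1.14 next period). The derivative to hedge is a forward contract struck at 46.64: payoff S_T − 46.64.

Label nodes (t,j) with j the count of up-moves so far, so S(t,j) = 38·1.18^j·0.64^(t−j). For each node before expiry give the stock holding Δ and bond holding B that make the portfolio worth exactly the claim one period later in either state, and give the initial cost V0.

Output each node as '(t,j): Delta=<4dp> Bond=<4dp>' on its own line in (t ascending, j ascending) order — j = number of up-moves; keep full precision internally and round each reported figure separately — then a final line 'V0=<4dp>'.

The replicating-portfolio and risk-neutral prices coincide; use p* = (1.14−0.64)/(1.18−0.64) = 0.9259 for the latter.
Terminal values V(4,·): V(4,0)=-40.2647, V(4,1)=-34.8855, V(4,2)=-24.9676, V(4,3)=-6.6815, V(4,4)=27.0336
(3,0): S=9.9615. Δ = (V_up−V_dn)/(S_up−S_dn) = (-34.8855−-40.2647)/(11.7545−6.3753) = 1.0000. V = [p*·-34.8855 + (1−p*)·-40.2647]/1.14 = -30.9508. B = V − Δ·S = -40.9123.
(3,1): S=18.3665. Δ = (V_up−V_dn)/(S_up−S_dn) = (-24.9676−-34.8855)/(21.6724−11.7545) = 1.0000. V = [p*·-24.9676 + (1−p*)·-34.8855]/1.14 = -22.5458. B = V − Δ·S = -40.9123.
(3,2): S=33.8632. Δ = (V_up−V_dn)/(S_up−S_dn) = (-6.6815−-24.9676)/(39.9585−21.6724) = 1.0000. V = [p*·-6.6815 + (1−p*)·-24.9676]/1.14 = -7.0491. B = V − Δ·S = -40.9123.
(3,3): S=62.4352. Δ = (V_up−V_dn)/(S_up−S_dn) = (27.0336−-6.6815)/(73.6736−39.9585) = 1.0000. V = [p*·27.0336 + (1−p*)·-6.6815]/1.14 = 21.5229. B = V − Δ·S = -40.9123.
(2,0): S=15.5648. Δ = (V_up−V_dn)/(S_up−S_dn) = (-22.5458−-30.9508)/(18.3665−9.9615) = 1.0000. V = [p*·-22.5458 + (1−p*)·-30.9508]/1.14 = -20.3232. B = V − Δ·S = -35.8880.
(2,1): S=28.6976. Δ = (V_up−V_dn)/(S_up−S_dn) = (-7.0491−-22.5458)/(33.8632−18.3665) = 1.0000. V = [p*·-7.0491 + (1−p*)·-22.5458]/1.14 = -7.1904. B = V − Δ·S = -35.8880.
(2,2): S=52.9112. Δ = (V_up−V_dn)/(S_up−S_dn) = (21.5229−-7.0491)/(62.4352−33.8632) = 1.0000. V = [p*·21.5229 + (1−p*)·-7.0491]/1.14 = 17.0232. B = V − Δ·S = -35.8880.
(1,0): S=24.3200. Δ = (V_up−V_dn)/(S_up−S_dn) = (-7.1904−-20.3232)/(28.6976−15.5648) = 1.0000. V = [p*·-7.1904 + (1−p*)·-20.3232]/1.14 = -7.1607. B = V − Δ·S = -31.4807.
(1,1): S=44.8400. Δ = (V_up−V_dn)/(S_up−S_dn) = (17.0232−-7.1904)/(52.9112−28.6976) = 1.0000. V = [p*·17.0232 + (1−p*)·-7.1904]/1.14 = 13.3593. B = V − Δ·S = -31.4807.
(0,0): S=38.0000. Δ = (V_up−V_dn)/(S_up−S_dn) = (13.3593−-7.1607)/(44.8400−24.3200) = 1.0000. V = [p*·13.3593 + (1−p*)·-7.1607]/1.14 = 10.3854. B = V − Δ·S = -27.6146.
Root portfolio cost Δ·38+B reproduces V0=10.3854.

(0,0): Delta=1.0000 Bond=-27.6146
(1,0): Delta=1.0000 Bond=-31.4807
(1,1): Delta=1.0000 Bond=-31.4807
(2,0): Delta=1.0000 Bond=-35.8880
(2,1): Delta=1.0000 Bond=-35.8880
(2,2): Delta=1.0000 Bond=-35.8880
(3,0): Delta=1.0000 Bond=-40.9123
(3,1): Delta=1.0000 Bond=-40.9123
(3,2): Delta=1.0000 Bond=-40.9123
(3,3): Delta=1.0000 Bond=-40.9123
V0=10.3854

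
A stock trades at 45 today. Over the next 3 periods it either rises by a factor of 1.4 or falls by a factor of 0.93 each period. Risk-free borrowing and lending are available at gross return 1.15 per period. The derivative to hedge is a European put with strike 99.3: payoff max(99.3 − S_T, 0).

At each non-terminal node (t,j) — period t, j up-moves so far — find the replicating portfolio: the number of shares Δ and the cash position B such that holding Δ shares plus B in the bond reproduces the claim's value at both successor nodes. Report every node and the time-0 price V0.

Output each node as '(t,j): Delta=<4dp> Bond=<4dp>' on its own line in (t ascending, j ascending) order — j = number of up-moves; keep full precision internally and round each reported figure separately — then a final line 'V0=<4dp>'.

(0,0): Delta=-0.8106 Bond=58.3985
(1,0): Delta=-1.0000 Bond=75.0851
(1,1): Delta=-0.6676 Bond=58.1506
(2,0): Delta=-1.0000 Bond=86.3478
(2,1): Delta=-1.0000 Bond=86.3478
(2,2): Delta=-0.4167 Bond=44.7430
V0=21.9219

The replicating-portfolio and risk-neutral prices coincide; use p* = (1.15−0.93)/(1.4−0.93) = 0.4681 for the latter.
At expiry t=3: V(3,0)=63.1039, V(3,1)=44.8113, V(3,2)=17.2740, V(3,3)=0.0000
Node (2,0) S=38.9205: V=(p*·44.8113+(1−p*)·63.1039)/1.15=47.4273; Δ=(44.8113−63.1039)/(54.4887−36.1961)=-1.0000; B=V−Δ·S=86.3478
Node (2,1) S=58.5900: V=(p*·17.2740+(1−p*)·44.8113)/1.15=27.7578; Δ=(17.2740−44.8113)/(82.0260−54.4887)=-1.0000; B=V−Δ·S=86.3478
Node (2,2) S=88.2000: V=(p*·0.0000+(1−p*)·17.2740)/1.15=7.9898; Δ=(0.0000−17.2740)/(123.4800−82.0260)=-0.4167; B=V−Δ·S=44.7430
Node (1,0) S=41.8500: V=(p*·27.7578+(1−p*)·47.4273)/1.15=33.2351; Δ=(27.7578−47.4273)/(58.5900−38.9205)=-1.0000; B=V−Δ·S=75.0851
Node (1,1) S=63.0000: V=(p*·7.9898+(1−p*)·27.7578)/1.15=16.0911; Δ=(7.9898−27.7578)/(88.2000−58.5900)=-0.6676; B=V−Δ·S=58.1506
Node (0,0) S=45.0000: V=(p*·16.0911+(1−p*)·33.2351)/1.15=21.9219; Δ=(16.0911−33.2351)/(63.0000−41.8500)=-0.8106; B=V−Δ·S=58.3985
Root portfolio cost Δ·45+B reproduces V0=21.9219.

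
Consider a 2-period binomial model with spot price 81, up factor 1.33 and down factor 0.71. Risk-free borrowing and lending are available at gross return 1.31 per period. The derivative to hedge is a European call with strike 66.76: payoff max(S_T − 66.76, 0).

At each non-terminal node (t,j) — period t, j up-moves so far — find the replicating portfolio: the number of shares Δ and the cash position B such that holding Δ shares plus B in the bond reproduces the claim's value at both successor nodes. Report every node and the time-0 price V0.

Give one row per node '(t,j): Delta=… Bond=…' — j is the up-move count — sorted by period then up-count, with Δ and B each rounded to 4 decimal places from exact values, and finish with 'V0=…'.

Risk-neutral probability p* = (R−d)/(u−d) = (1.31−0.71)/(1.33−0.71) = 0.9677.
Terminal payoffs: V(2,0)=0.0000, V(2,1)=9.7283, V(2,2)=76.5209
  t=1,j=0: stock 57.5100 → up 76.4883 (V=9.7283), down 40.8321 (V=0.0000). Price 7.1866; hedge Δ=0.2728, bond B=-8.5042.
  t=1,j=1: stock 107.7300 → up 143.2809 (V=76.5209), down 76.4883 (V=9.7283). Price 56.7682; hedge Δ=1.0000, bond B=-50.9618.
  t=0,j=0: stock 81.0000 → up 107.7300 (V=56.7682), down 57.5100 (V=7.1866). Price 42.1136; hedge Δ=0.9873, bond B=-37.8567.
The time-0 hedge costs 42.1136, which is the no-arbitrage price.

(0,0): Delta=0.9873 Bond=-37.8567
(1,0): Delta=0.2728 Bond=-8.5042
(1,1): Delta=1.0000 Bond=-50.9618
V0=42.1136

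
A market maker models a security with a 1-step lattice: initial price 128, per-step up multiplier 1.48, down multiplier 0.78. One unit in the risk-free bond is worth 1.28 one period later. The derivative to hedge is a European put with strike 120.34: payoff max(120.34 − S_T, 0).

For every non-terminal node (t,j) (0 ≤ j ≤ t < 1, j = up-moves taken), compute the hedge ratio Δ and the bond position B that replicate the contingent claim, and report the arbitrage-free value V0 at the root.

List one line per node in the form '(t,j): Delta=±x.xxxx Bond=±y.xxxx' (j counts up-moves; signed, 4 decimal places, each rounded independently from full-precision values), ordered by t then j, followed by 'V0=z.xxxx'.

Risk-neutral probability p* = (R−d)/(u−d) = (1.28−0.78)/(1.48−0.78) = 0.7143.
Terminal values V(1,·): V(1,0)=20.5000, V(1,1)=0.0000
  t=0,j=0: stock 128.0000 → up 189.4400 (V=0.0000), down 99.8400 (V=20.5000). Price 4.5759; hedge Δ=-0.2288, bond B=33.8616.
The time-0 hedge costs 4.5759, which is the no-arbitrage price.

(0,0): Delta=-0.2288 Bond=33.8616
V0=4.5759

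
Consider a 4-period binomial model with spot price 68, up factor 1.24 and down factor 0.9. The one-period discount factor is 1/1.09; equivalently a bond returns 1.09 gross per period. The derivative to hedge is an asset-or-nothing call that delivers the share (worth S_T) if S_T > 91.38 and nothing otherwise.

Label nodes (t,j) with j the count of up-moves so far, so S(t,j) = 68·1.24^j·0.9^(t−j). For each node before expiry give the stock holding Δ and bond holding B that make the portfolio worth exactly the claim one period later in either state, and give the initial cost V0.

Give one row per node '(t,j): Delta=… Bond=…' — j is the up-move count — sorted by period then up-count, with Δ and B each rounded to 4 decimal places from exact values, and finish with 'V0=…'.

Since d<R<u, set p* = (R−d)/(u−d) = 0.5588; price each node as the discounted p*-expectation of its children.
At expiry t=4: V(4,0)=0.0000, V(4,1)=0.0000, V(4,2)=0.0000, V(4,3)=116.6854, V(4,4)=160.7665
(3,0): S=49.5720. Δ = (V_up−V_dn)/(S_up−S_dn) = (0.0000−0.0000)/(61.4693−44.6148) = 0.0000. V = [p*·0.0000 + (1−p*)·0.0000]/1.09 = 0.0000. B = V − Δ·S = 0.0000.
(3,1): S=68.2992. Δ = (V_up−V_dn)/(S_up−S_dn) = (0.0000−0.0000)/(84.6910−61.4693) = 0.0000. V = [p*·0.0000 + (1−p*)·0.0000]/1.09 = 0.0000. B = V − Δ·S = 0.0000.
(3,2): S=94.1011. Δ = (V_up−V_dn)/(S_up−S_dn) = (116.6854−0.0000)/(116.6854−84.6910) = 3.6471. V = [p*·116.6854 + (1−p*)·0.0000]/1.09 = 59.8225. B = V − Δ·S = -283.3698.
(3,3): S=129.6504. Δ = (V_up−V_dn)/(S_up−S_dn) = (160.7665−116.6854)/(160.7665−116.6854) = 1.0000. V = [p*·160.7665 + (1−p*)·116.6854]/1.09 = 129.6504. B = V − Δ·S = 0.0000.
(2,0): S=55.0800. Δ = (V_up−V_dn)/(S_up−S_dn) = (0.0000−0.0000)/(68.2992−49.5720) = 0.0000. V = [p*·0.0000 + (1−p*)·0.0000]/1.09 = 0.0000. B = V − Δ·S = 0.0000.
(2,1): S=75.8880. Δ = (V_up−V_dn)/(S_up−S_dn) = (59.8225−0.0000)/(94.1011−68.2992) = 2.3185. V = [p*·59.8225 + (1−p*)·0.0000]/1.09 = 30.6699. B = V − Δ·S = -145.2786.
(2,2): S=104.5568. Δ = (V_up−V_dn)/(S_up−S_dn) = (129.6504−59.8225)/(129.6504−94.1011) = 1.9643. V = [p*·129.6504 + (1−p*)·59.8225]/1.09 = 90.6826. B = V − Δ·S = -114.6937.
(1,0): S=61.2000. Δ = (V_up−V_dn)/(S_up−S_dn) = (30.6699−0.0000)/(75.8880−55.0800) = 1.4739. V = [p*·30.6699 + (1−p*)·0.0000]/1.09 = 15.7239. B = V − Δ·S = -74.4818.
(1,1): S=84.3200. Δ = (V_up−V_dn)/(S_up−S_dn) = (90.6826−30.6699)/(104.5568−75.8880) = 2.0933. V = [p*·90.6826 + (1−p*)·30.6699]/1.09 = 58.9050. B = V − Δ·S = -117.6028.
(0,0): S=68.0000. Δ = (V_up−V_dn)/(S_up−S_dn) = (58.9050−15.7239)/(84.3200−61.2000) = 1.8677. V = [p*·58.9050 + (1−p*)·15.7239]/1.09 = 36.5638. B = V − Δ·S = -90.4393.
The time-0 hedge costs 36.5638, which is the no-arbitrage price.

(0,0): Delta=1.8677 Bond=-90.4393
(1,0): Delta=1.4739 Bond=-74.4818
(1,1): Delta=2.0933 Bond=-117.6028
(2,0): Delta=0.0000 Bond=0.0000
(2,1): Delta=2.3185 Bond=-145.2786
(2,2): Delta=1.9643 Bond=-114.6937
(3,0): Delta=0.0000 Bond=0.0000
(3,1): Delta=0.0000 Bond=0.0000
(3,2): Delta=3.6471 Bond=-283.3698
(3,3): Delta=1.0000 Bond=0.0000
V0=36.5638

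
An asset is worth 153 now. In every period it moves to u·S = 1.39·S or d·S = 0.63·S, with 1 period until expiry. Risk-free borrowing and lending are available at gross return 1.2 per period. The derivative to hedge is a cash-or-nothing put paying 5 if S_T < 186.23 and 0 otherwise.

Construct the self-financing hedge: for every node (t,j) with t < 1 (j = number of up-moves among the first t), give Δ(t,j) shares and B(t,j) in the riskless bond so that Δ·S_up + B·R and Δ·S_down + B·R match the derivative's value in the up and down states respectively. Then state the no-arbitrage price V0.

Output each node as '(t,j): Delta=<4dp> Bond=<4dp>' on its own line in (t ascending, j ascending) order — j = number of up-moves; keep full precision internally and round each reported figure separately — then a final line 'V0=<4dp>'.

(0,0): Delta=-0.0430 Bond=7.6206
V0=1.0417

Under the risk-neutral measure, an up-move has probability p* = (R−d)/(u−d) = 0.7500 and values discount at R = 1.2.
Payoff layer (t=1): V(1,0)=5.0000, V(1,1)=0.0000
  t=0,j=0: stock 153.0000 → up 212.6700 (V=0.0000), down 96.3900 (V=5.0000). Price 1.0417; hedge Δ=-0.0430, bond B=7.6206.
Root portfolio cost Δ·153+B reproduces V0=1.0417.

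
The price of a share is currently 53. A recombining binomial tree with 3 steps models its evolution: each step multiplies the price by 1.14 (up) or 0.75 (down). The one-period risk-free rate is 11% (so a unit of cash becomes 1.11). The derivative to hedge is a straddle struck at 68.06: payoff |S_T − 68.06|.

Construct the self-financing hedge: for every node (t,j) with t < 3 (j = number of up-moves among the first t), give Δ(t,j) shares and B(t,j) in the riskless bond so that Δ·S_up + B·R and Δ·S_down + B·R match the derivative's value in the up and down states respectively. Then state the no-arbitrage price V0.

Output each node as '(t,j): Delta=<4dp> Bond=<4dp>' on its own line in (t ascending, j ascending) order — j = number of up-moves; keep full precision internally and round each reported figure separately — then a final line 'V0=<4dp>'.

(0,0): Delta=-0.3000 Bond=24.6956
(1,0): Delta=-1.0000 Bond=55.2390
(1,1): Delta=-0.2616 Bond=25.0933
(2,0): Delta=-1.0000 Bond=61.3153
(2,1): Delta=-1.0000 Bond=61.3153
(2,2): Delta=-0.2211 Bond=25.0650
V0=8.7981

Under the risk-neutral measure, an up-move has probability p* = (R−d)/(u−d) = 0.9231 and values discount at R = 1.11.
Payoff layer (t=3): V(3,0)=45.7006, V(3,1)=34.0738, V(3,2)=16.4009, V(3,3)=10.4618
Node (2,0) S=29.8125: V=(p*·34.0738+(1−p*)·45.7006)/1.11=31.5028; Δ=(34.0738−45.7006)/(33.9862−22.3594)=-1.0000; B=V−Δ·S=61.3153
Node (2,1) S=45.3150: V=(p*·16.4009+(1−p*)·34.0738)/1.11=16.0003; Δ=(16.4009−34.0738)/(51.6591−33.9862)=-1.0000; B=V−Δ·S=61.3153
Node (2,2) S=68.8788: V=(p*·10.4618+(1−p*)·16.4009)/1.11=9.8367; Δ=(10.4618−16.4009)/(78.5218−51.6591)=-0.2211; B=V−Δ·S=25.0650
Node (1,0) S=39.7500: V=(p*·16.0003+(1−p*)·31.5028)/1.11=15.4890; Δ=(16.0003−31.5028)/(45.3150−29.8125)=-1.0000; B=V−Δ·S=55.2390
Node (1,1) S=60.4200: V=(p*·9.8367+(1−p*)·16.0003)/1.11=9.2890; Δ=(9.8367−16.0003)/(68.8788−45.3150)=-0.2616; B=V−Δ·S=25.0933
Node (0,0) S=53.0000: V=(p*·9.2890+(1−p*)·15.4890)/1.11=8.7981; Δ=(9.2890−15.4890)/(60.4200−39.7500)=-0.3000; B=V−Δ·S=24.6956
The time-0 hedge costs 8.7981, which is the no-arbitrage price.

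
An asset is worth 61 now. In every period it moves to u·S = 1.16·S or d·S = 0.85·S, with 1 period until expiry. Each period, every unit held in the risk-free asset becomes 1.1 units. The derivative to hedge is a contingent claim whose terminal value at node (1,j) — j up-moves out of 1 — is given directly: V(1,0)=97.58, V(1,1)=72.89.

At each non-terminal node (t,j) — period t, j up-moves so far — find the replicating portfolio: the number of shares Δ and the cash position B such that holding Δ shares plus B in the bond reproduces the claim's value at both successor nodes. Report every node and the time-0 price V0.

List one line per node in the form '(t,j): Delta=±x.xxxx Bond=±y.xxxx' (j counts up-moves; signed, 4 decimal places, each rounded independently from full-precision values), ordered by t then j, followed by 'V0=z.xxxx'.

Risk-neutral probability p* = (R−d)/(u−d) = (1.1−0.85)/(1.16−0.85) = 0.8065.
Terminal payoffs: V(1,0)=97.5800, V(1,1)=72.8900
Node (0,0) S=61.0000: V=(p*·72.8900+(1−p*)·97.5800)/1.1=70.6079; Δ=(72.8900−97.5800)/(70.7600−51.8500)=-1.3057; B=V−Δ·S=150.2531
Check: Δ(0,0)·S0 + B(0,0) = 70.6079 = V0.

(0,0): Delta=-1.3057 Bond=150.2531
V0=70.6079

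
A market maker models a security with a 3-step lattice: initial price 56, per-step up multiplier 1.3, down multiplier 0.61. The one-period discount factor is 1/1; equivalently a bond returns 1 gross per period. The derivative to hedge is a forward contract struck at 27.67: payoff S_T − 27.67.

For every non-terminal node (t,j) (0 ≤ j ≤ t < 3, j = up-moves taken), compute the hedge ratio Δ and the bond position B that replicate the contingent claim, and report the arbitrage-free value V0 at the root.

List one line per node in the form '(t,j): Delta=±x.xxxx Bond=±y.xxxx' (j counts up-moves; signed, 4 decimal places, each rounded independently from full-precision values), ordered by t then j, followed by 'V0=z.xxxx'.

Since d<R<u, set p* = (R−d)/(u−d) = 0.5652; price each node as the discounted p*-expectation of its children.
Terminal values V(3,·): V(3,0)=-14.9591, V(3,1)=-0.5811, V(3,2)=30.0604, V(3,3)=95.3620
Node (2,0) S=20.8376: V=(p*·-0.5811+(1−p*)·-14.9591)/1=-6.8324; Δ=(-0.5811−-14.9591)/(27.0889−12.7109)=1.0000; B=V−Δ·S=-27.6700
Node (2,1) S=44.4080: V=(p*·30.0604+(1−p*)·-0.5811)/1=16.7380; Δ=(30.0604−-0.5811)/(57.7304−27.0889)=1.0000; B=V−Δ·S=-27.6700
Node (2,2) S=94.6400: V=(p*·95.3620+(1−p*)·30.0604)/1=66.9700; Δ=(95.3620−30.0604)/(123.0320−57.7304)=1.0000; B=V−Δ·S=-27.6700
Node (1,0) S=34.1600: V=(p*·16.7380+(1−p*)·-6.8324)/1=6.4900; Δ=(16.7380−-6.8324)/(44.4080−20.8376)=1.0000; B=V−Δ·S=-27.6700
Node (1,1) S=72.8000: V=(p*·66.9700+(1−p*)·16.7380)/1=45.1300; Δ=(66.9700−16.7380)/(94.6400−44.4080)=1.0000; B=V−Δ·S=-27.6700
Node (0,0) S=56.0000: V=(p*·45.1300+(1−p*)·6.4900)/1=28.3300; Δ=(45.1300−6.4900)/(72.8000−34.1600)=1.0000; B=V−Δ·S=-27.6700
Check: Δ(0,0)·S0 + B(0,0) = 28.3300 = V0.

(0,0): Delta=1.0000 Bond=-27.6700
(1,0): Delta=1.0000 Bond=-27.6700
(1,1): Delta=1.0000 Bond=-27.6700
(2,0): Delta=1.0000 Bond=-27.6700
(2,1): Delta=1.0000 Bond=-27.6700
(2,2): Delta=1.0000 Bond=-27.6700
V0=28.3300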